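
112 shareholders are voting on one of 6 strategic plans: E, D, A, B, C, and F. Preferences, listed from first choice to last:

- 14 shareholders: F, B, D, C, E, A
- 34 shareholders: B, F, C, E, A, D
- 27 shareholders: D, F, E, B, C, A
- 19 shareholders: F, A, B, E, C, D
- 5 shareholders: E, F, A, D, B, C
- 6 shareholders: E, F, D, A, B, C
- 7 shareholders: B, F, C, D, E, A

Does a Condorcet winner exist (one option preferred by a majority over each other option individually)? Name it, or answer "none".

F vs E: 101–11 for F.
F vs D: 85–27 for F.
F vs A: 112–0 for F.
F vs B: 71–41 for F.
F vs C: 112–0 for F.
F beats every other option head-to-head.

F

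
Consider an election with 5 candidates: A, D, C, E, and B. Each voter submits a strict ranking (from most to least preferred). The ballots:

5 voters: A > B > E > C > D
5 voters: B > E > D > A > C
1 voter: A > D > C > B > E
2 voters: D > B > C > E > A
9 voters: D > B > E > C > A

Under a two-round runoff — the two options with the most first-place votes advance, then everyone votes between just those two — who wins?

Round 1 first-place votes: A 6, D 11, C 0, E 0, B 5.
D and A advance.
Runoff: D is preferred to A by 16 voters; A by 6.
D wins the runoff.

D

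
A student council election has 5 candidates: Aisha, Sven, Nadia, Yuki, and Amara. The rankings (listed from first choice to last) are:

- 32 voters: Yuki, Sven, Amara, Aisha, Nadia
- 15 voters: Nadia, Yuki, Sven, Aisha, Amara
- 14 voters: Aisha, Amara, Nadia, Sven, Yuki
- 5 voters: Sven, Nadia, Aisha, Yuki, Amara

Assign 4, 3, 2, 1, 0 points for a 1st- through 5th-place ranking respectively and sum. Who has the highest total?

Aisha: 32·1 + 15·1 + 14·4 + 5·2 = 113
Sven: 32·3 + 15·2 + 14·1 + 5·4 = 160
Nadia: 32·0 + 15·4 + 14·2 + 5·3 = 103
Yuki: 32·4 + 15·3 + 14·0 + 5·1 = 178
Amara: 32·2 + 15·0 + 14·3 + 5·0 = 106
Yuki has the highest Borda score (178).

Yuki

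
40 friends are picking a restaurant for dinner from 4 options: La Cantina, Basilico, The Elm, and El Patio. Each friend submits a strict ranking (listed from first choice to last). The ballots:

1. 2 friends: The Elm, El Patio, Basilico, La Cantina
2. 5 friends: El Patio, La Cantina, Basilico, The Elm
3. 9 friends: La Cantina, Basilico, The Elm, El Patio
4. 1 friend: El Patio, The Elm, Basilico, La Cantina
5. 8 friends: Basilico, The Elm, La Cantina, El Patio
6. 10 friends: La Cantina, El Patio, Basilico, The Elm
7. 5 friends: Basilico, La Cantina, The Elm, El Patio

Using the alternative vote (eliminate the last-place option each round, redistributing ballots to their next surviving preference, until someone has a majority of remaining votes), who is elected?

La Cantina

Round 1: La Cantina 19, Basilico 13, The Elm 2, El Patio 6. Eliminate The Elm.
Round 2: La Cantina 19, Basilico 13, El Patio 8. Eliminate El Patio.
Round 3: La Cantina 24, Basilico 16. La Cantina has a majority.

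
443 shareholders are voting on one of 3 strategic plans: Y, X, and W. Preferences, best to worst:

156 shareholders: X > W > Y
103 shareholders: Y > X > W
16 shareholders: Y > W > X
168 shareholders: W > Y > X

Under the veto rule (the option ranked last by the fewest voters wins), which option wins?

W

Last-place votes: Y 156, X 184, W 103.
W is ranked last by the fewest voters, so W wins.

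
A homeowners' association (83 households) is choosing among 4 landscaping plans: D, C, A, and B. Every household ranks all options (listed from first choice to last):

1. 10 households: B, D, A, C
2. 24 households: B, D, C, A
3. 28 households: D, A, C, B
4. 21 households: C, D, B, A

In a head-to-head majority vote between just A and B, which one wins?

B

Voters preferring A to B: 28; preferring B to A: 55.
B wins the head-to-head.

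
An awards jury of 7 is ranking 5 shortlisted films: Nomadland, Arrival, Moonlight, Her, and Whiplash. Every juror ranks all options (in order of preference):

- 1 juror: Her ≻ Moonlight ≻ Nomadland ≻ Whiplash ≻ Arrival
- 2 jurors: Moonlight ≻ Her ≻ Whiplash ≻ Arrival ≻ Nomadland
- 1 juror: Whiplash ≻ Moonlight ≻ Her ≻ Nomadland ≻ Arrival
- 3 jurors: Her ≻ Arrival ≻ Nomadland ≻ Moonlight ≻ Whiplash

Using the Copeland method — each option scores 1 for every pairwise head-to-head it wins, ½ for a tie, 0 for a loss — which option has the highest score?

Her

Nomadland: beats Whiplash; loses to Arrival, Moonlight, and Her → score 1.
Arrival: beats Nomadland; loses to Moonlight, Her, and Whiplash → score 1.
Moonlight: beats Nomadland, Arrival, and Whiplash; loses to Her → score 3.
Her: beats Nomadland, Arrival, Moonlight, and Whiplash → score 4.
Whiplash: beats Arrival; loses to Nomadland, Moonlight, and Her → score 1.
Her has the best pairwise record.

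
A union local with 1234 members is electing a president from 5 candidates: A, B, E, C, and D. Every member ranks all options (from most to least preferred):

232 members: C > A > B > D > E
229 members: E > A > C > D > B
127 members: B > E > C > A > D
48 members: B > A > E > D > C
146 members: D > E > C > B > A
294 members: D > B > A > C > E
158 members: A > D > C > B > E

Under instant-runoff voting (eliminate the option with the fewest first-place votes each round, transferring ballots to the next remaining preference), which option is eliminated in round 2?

Round 1: A 158, B 175, E 229, C 232, D 440. Eliminate A.
Round 2: B 175, E 229, C 232, D 598. Eliminate B.

B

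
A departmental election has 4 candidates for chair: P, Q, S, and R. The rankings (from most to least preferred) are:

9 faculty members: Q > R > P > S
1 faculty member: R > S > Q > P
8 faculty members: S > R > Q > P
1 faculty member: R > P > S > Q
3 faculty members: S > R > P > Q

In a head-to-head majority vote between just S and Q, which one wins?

Voters preferring S to Q: 13; preferring Q to S: 9.
S wins the head-to-head.

S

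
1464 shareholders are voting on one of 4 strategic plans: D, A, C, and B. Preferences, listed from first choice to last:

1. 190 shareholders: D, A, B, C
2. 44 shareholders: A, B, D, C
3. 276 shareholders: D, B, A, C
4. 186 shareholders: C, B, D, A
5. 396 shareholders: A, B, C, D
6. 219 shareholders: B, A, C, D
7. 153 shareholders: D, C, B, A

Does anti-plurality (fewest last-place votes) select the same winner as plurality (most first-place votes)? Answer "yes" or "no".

no

Anti-plurality — last-place votes: D 615, A 339, C 510, B 0. Winner: B.
Plurality — first-place votes: D 619, A 440, C 186, B 219. Winner: D.
The two methods disagree.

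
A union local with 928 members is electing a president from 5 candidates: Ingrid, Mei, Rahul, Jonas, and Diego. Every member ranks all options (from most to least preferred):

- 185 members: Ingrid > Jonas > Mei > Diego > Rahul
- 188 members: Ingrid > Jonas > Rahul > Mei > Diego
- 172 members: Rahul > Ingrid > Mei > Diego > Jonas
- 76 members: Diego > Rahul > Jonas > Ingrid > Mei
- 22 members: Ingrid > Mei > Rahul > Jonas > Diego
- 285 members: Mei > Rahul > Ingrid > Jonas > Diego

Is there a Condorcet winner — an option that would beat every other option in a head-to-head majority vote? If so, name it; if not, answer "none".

none

Checking pairwise contests:
Rahul beats Ingrid 533–395.
Ingrid beats Mei 643–285.
Mei beats Rahul 492–436.
Ingrid beats Jonas 852–76.
Ingrid beats Diego 852–76.
Every option loses at least one head-to-head, so there is no Condorcet winner.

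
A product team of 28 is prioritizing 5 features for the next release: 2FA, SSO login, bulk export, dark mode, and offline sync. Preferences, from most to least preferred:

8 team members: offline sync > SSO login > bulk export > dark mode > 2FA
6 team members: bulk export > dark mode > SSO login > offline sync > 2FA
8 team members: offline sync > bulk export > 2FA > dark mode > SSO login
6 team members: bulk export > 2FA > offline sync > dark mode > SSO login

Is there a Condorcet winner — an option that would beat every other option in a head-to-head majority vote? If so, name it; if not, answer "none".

offline sync vs 2FA: 22–6 for offline sync.
offline sync vs SSO login: 22–6 for offline sync.
offline sync vs bulk export: 16–12 for offline sync.
offline sync vs dark mode: 22–6 for offline sync.
offline sync beats every other option head-to-head.

offline sync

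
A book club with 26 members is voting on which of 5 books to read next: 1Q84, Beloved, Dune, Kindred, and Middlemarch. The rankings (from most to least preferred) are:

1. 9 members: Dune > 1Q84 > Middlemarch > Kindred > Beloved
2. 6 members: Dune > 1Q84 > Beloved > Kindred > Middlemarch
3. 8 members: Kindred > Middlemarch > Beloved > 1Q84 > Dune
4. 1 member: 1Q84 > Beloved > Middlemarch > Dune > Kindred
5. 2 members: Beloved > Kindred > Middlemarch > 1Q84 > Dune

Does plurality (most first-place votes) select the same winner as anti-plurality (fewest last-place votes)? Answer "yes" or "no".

no

Plurality — first-place votes: 1Q84 1, Beloved 2, Dune 15, Kindred 8, Middlemarch 0. Winner: Dune.
Anti-plurality — last-place votes: 1Q84 0, Beloved 9, Dune 10, Kindred 1, Middlemarch 6. Winner: 1Q84.
The two methods disagree.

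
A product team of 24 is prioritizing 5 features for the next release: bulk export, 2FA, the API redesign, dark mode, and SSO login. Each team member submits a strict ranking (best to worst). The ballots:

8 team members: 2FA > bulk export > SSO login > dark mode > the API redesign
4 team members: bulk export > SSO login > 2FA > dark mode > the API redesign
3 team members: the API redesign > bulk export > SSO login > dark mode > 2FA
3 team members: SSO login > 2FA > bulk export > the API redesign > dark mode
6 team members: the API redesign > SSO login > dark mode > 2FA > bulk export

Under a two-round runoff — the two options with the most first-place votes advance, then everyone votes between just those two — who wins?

Round 1 first-place votes: bulk export 4, 2FA 8, the API redesign 9, dark mode 0, SSO login 3.
the API redesign and 2FA advance.
Runoff: the API redesign is preferred to 2FA by 9 voters; 2FA by 15.
2FA wins the runoff.

2FA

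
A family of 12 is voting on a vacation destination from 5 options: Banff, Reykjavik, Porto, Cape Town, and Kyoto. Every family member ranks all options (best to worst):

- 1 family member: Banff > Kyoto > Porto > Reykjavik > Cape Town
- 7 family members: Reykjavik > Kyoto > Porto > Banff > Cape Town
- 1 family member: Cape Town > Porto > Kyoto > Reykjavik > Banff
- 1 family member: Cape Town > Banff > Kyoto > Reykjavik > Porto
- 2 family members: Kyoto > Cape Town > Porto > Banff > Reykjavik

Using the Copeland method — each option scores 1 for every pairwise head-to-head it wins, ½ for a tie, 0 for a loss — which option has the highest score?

Reykjavik

Banff: beats Cape Town; loses to Reykjavik, Porto, and Kyoto → score 1.
Reykjavik: beats Banff, Porto, Cape Town, and Kyoto → score 4.
Porto: beats Banff and Cape Town; loses to Reykjavik and Kyoto → score 2.
Cape Town: loses to Banff, Reykjavik, Porto, and Kyoto → score 0.
Kyoto: beats Banff, Porto, and Cape Town; loses to Reykjavik → score 3.
Reykjavik has the best pairwise record.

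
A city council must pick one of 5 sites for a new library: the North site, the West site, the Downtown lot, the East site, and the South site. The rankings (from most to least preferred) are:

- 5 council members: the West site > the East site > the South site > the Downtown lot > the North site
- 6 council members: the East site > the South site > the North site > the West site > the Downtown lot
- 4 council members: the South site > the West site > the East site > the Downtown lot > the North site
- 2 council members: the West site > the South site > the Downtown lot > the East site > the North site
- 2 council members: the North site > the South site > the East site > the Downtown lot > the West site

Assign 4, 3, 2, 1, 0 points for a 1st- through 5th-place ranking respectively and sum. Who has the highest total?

the North site: 5·0 + 6·2 + 4·0 + 2·0 + 2·4 = 20
the West site: 5·4 + 6·1 + 4·3 + 2·4 + 2·0 = 46
the Downtown lot: 5·1 + 6·0 + 4·1 + 2·2 + 2·1 = 15
the East site: 5·3 + 6·4 + 4·2 + 2·1 + 2·2 = 53
the South site: 5·2 + 6·3 + 4·4 + 2·3 + 2·3 = 56
the South site has the highest Borda score (56).

the South site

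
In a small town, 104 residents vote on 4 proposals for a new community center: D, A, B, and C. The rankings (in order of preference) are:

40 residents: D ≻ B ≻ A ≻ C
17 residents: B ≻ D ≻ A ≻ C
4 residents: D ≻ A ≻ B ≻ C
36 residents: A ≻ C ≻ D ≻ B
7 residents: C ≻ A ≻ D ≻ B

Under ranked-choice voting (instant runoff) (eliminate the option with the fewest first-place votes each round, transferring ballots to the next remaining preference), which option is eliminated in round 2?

Round 1: D 44, A 36, B 17, C 7. Eliminate C.
Round 2: D 44, A 43, B 17. Eliminate B.

B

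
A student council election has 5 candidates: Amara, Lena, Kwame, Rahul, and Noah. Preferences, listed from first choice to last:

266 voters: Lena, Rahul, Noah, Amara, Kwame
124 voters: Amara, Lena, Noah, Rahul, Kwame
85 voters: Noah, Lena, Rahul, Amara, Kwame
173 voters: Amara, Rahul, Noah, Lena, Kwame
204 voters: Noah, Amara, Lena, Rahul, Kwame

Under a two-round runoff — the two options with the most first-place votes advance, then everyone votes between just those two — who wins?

Noah

Round 1 first-place votes: Amara 297, Lena 266, Kwame 0, Rahul 0, Noah 289.
Amara and Noah advance.
Runoff: Amara is preferred to Noah by 297 voters; Noah by 555.
Noah wins the runoff.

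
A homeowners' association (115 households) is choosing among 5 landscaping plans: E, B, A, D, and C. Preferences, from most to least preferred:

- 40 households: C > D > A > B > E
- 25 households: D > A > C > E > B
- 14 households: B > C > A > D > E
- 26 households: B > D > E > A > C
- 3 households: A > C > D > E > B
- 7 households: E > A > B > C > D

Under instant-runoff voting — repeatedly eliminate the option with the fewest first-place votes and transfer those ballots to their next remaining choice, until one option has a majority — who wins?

Round 1: E 7, B 40, A 3, D 25, C 40. Eliminate A.
Round 2: E 7, B 40, D 25, C 43. Eliminate E.
Round 3: B 47, D 25, C 43. Eliminate D.
Round 4: B 47, C 68. C has a majority.

C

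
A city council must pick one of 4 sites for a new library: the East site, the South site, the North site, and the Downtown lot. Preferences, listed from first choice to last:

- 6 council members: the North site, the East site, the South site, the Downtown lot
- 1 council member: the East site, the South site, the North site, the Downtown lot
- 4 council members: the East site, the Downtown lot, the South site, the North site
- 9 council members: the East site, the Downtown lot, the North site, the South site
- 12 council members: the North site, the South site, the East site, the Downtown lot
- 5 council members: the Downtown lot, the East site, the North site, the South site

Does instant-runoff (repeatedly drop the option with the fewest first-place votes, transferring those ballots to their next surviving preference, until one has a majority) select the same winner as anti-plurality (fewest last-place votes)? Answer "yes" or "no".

yes

Instant-runoff — R1 the East site 14, the South site 0, the North site 18, the Downtown lot 5 (the South site out); R2 the East site 14, the North site 18, the Downtown lot 5 (the Downtown lot out); R3 the East site 19, the North site 18 (the East site winner). Winner: the East site.
Anti-plurality — last-place votes: the East site 0, the South site 14, the North site 4, the Downtown lot 19. Winner: the East site.
The two methods agree.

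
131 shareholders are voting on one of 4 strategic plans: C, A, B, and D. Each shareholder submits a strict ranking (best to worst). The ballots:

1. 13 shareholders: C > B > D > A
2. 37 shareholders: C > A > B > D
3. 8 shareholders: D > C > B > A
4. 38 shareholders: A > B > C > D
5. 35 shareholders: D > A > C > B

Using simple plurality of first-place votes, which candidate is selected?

First-place votes: C 50, A 38, B 0, D 43.
C has the most first-place votes.

C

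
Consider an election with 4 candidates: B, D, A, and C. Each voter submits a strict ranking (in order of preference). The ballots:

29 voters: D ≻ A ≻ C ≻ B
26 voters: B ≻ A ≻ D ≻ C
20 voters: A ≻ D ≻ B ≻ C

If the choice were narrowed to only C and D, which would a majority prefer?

Voters preferring C to D: 0; preferring D to C: 75.
D wins the head-to-head.

D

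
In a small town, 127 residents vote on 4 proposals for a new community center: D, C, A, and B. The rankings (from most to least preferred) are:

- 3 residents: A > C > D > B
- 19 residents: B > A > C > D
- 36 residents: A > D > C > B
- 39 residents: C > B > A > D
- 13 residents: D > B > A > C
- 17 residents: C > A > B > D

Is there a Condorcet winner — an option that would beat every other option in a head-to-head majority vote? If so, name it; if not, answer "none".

Checking pairwise contests:
C beats D 78–49.
A beats C 71–56.
B beats A 71–56.
C beats B 95–32.
Every option loses at least one head-to-head, so there is no Condorcet winner.

none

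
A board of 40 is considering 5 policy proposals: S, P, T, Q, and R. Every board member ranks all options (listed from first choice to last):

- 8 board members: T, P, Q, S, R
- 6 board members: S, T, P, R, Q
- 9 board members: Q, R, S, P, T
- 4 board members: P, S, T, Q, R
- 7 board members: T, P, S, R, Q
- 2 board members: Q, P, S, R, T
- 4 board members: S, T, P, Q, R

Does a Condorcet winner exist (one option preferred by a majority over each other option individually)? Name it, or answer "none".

none

Checking pairwise contests:
P beats S 21–19.
T beats P 25–15.
S beats T 25–15.
S beats Q 21–19.
S beats R 31–9.
Every option loses at least one head-to-head, so there is no Condorcet winner.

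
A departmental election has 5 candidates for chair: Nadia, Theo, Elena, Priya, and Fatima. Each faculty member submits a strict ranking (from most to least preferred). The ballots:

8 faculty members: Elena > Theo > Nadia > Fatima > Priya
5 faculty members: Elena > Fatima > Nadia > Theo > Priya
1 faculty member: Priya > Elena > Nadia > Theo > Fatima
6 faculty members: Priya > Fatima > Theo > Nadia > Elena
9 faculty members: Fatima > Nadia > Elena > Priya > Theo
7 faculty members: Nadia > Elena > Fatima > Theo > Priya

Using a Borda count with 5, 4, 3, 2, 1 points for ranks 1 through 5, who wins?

Elena

Nadia: 8·3 + 5·3 + 1·3 + 6·2 + 9·4 + 7·5 = 125
Theo: 8·4 + 5·2 + 1·2 + 6·3 + 9·1 + 7·2 = 85
Elena: 8·5 + 5·5 + 1·4 + 6·1 + 9·3 + 7·4 = 130
Priya: 8·1 + 5·1 + 1·5 + 6·5 + 9·2 + 7·1 = 73
Fatima: 8·2 + 5·4 + 1·1 + 6·4 + 9·5 + 7·3 = 127
Elena has the highest Borda score (130).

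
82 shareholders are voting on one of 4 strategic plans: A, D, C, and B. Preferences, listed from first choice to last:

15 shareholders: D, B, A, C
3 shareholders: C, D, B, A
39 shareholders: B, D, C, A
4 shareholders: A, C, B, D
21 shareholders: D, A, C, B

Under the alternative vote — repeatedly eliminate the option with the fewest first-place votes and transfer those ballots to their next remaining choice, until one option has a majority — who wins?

B

Round 1: A 4, D 36, C 3, B 39. Eliminate C.
Round 2: A 4, D 39, B 39. Eliminate A.
Round 3: D 39, B 43. B has a majority.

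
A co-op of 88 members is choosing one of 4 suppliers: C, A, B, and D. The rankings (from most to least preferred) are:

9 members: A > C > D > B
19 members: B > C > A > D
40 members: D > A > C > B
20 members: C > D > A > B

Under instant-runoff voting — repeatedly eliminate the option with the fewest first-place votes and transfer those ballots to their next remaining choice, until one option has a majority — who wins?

C

Round 1: C 20, A 9, B 19, D 40. Eliminate A.
Round 2: C 29, B 19, D 40. Eliminate B.
Round 3: C 48, D 40. C has a majority.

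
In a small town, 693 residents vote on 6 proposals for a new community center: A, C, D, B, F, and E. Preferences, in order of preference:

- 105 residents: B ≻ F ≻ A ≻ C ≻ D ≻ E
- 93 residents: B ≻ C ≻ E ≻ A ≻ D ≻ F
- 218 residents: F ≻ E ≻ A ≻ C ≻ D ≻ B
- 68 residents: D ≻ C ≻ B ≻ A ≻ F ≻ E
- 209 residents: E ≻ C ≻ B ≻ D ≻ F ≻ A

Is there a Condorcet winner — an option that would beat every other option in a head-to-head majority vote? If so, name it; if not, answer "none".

none

Checking pairwise contests:
C beats A 370–323.
E beats C 427–266.
A beats D 416–277.
C beats B 495–198.
C beats F 370–323.
F beats E 391–302.
Every option loses at least one head-to-head, so there is no Condorcet winner.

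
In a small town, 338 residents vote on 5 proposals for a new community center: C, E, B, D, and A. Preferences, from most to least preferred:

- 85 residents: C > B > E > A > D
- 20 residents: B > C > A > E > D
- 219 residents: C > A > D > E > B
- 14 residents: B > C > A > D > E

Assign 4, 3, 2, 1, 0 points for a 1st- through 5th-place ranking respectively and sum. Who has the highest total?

C

C: 85·4 + 20·3 + 219·4 + 14·3 = 1318
E: 85·2 + 20·1 + 219·1 + 14·0 = 409
B: 85·3 + 20·4 + 219·0 + 14·4 = 391
D: 85·0 + 20·0 + 219·2 + 14·1 = 452
A: 85·1 + 20·2 + 219·3 + 14·2 = 810
C has the highest Borda score (1318).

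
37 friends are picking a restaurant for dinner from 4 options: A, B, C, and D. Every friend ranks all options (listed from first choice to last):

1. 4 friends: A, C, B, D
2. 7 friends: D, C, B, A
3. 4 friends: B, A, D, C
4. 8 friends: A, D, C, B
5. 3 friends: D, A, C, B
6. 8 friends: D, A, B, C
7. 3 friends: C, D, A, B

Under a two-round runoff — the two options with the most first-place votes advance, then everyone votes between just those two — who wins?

Round 1 first-place votes: A 12, B 4, C 3, D 18.
D and A advance.
Runoff: D is preferred to A by 21 voters; A by 16.
D wins the runoff.

D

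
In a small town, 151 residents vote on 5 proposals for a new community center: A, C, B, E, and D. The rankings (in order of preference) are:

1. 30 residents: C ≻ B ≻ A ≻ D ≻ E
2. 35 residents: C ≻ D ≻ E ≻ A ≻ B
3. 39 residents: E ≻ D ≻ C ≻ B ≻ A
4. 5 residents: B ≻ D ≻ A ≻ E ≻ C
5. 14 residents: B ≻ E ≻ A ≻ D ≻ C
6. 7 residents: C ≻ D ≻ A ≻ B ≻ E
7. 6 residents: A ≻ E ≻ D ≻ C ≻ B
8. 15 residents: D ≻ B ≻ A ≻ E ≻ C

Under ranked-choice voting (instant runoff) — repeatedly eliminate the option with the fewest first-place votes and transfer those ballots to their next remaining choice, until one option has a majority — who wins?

E

Round 1: A 6, C 72, B 19, E 39, D 15. Eliminate A.
Round 2: C 72, B 19, E 45, D 15. Eliminate D.
Round 3: C 72, B 34, E 45. Eliminate B.
Round 4: C 72, E 79. E has a majority.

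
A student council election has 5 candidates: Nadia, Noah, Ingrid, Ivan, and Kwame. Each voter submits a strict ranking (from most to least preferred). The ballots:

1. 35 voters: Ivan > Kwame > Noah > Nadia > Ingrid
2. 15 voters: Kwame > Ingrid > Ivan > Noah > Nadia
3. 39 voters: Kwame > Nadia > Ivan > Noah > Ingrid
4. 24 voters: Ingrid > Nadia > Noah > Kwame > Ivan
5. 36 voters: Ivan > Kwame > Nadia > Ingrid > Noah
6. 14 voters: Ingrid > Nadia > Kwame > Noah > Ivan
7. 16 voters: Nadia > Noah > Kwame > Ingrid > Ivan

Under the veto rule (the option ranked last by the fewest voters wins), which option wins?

Last-place votes: Nadia 15, Noah 36, Ingrid 74, Ivan 54, Kwame 0.
Kwame is ranked last by the fewest voters, so Kwame wins.

Kwame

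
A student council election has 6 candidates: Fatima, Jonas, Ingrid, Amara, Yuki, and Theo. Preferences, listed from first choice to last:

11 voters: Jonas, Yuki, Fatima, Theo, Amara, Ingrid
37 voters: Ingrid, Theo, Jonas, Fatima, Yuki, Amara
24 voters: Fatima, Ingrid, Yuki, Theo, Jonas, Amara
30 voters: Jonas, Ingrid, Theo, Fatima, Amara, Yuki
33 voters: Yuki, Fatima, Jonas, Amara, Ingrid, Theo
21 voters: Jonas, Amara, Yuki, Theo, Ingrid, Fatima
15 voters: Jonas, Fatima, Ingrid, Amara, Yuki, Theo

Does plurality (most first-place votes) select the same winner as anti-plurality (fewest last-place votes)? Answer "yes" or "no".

yes

Plurality — first-place votes: Fatima 24, Jonas 77, Ingrid 37, Amara 0, Yuki 33, Theo 0. Winner: Jonas.
Anti-plurality — last-place votes: Fatima 21, Jonas 0, Ingrid 11, Amara 61, Yuki 30, Theo 48. Winner: Jonas.
The two methods agree.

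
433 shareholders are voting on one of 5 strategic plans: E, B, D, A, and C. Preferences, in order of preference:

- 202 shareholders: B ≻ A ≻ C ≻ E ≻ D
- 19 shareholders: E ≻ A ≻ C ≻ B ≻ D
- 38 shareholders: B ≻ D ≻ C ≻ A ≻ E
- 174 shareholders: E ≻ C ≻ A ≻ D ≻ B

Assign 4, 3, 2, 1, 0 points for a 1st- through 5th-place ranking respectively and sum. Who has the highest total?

E: 202·1 + 19·4 + 38·0 + 174·4 = 974
B: 202·4 + 19·1 + 38·4 + 174·0 = 979
D: 202·0 + 19·0 + 38·3 + 174·1 = 288
A: 202·3 + 19·3 + 38·1 + 174·2 = 1049
C: 202·2 + 19·2 + 38·2 + 174·3 = 1040
A has the highest Borda score (1049).

A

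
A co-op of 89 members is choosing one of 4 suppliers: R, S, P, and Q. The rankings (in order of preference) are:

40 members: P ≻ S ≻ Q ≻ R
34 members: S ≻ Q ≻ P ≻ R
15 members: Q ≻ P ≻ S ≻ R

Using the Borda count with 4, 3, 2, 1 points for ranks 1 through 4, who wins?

S

R: 40·1 + 34·1 + 15·1 = 89
S: 40·3 + 34·4 + 15·2 = 286
P: 40·4 + 34·2 + 15·3 = 273
Q: 40·2 + 34·3 + 15·4 = 242
S has the highest Borda score (286).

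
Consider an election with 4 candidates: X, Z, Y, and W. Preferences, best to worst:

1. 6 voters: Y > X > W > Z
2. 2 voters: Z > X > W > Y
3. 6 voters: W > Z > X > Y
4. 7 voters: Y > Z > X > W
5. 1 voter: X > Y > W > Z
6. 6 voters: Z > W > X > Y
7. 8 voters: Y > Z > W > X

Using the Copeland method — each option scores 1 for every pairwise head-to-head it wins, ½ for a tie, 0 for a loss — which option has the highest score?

Y

X: loses to Z, Y, and W → score 0.
Z: beats X and W; loses to Y → score 2.
Y: beats X, Z, and W → score 3.
W: beats X; loses to Z and Y → score 1.
Y has the best pairwise record.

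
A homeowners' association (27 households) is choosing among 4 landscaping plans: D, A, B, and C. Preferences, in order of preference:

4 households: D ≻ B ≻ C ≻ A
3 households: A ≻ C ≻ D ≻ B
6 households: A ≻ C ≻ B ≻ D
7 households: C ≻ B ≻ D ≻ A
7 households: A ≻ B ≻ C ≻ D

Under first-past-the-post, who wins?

A

First-place votes: D 4, A 16, B 0, C 7.
A has the most first-place votes.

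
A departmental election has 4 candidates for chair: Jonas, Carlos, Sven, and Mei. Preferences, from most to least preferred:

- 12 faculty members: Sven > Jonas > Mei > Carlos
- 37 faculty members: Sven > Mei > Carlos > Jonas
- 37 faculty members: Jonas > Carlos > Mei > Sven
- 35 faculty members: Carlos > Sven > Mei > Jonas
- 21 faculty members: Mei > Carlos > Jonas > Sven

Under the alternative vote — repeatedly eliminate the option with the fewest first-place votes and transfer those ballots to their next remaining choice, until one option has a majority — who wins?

Carlos

Round 1: Jonas 37, Carlos 35, Sven 49, Mei 21. Eliminate Mei.
Round 2: Jonas 37, Carlos 56, Sven 49. Eliminate Jonas.
Round 3: Carlos 93, Sven 49. Carlos has a majority.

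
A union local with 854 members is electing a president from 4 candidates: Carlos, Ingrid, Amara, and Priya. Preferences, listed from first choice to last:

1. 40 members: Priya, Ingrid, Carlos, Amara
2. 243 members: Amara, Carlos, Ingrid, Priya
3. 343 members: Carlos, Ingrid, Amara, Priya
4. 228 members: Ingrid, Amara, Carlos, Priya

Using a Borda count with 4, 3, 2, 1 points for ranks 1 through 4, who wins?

Carlos: 40·2 + 243·3 + 343·4 + 228·2 = 2637
Ingrid: 40·3 + 243·2 + 343·3 + 228·4 = 2547
Amara: 40·1 + 243·4 + 343·2 + 228·3 = 2382
Priya: 40·4 + 243·1 + 343·1 + 228·1 = 974
Carlos has the highest Borda score (2637).

Carlos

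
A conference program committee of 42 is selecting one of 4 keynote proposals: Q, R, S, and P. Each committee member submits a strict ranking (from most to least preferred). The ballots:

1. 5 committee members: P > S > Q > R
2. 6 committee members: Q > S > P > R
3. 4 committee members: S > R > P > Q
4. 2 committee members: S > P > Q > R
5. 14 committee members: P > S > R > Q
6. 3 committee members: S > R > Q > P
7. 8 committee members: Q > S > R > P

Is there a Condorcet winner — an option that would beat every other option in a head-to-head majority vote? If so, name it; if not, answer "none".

S vs Q: 28–14 for S.
S vs R: 42–0 for S.
S vs P: 23–19 for S.
S beats every other option head-to-head.

S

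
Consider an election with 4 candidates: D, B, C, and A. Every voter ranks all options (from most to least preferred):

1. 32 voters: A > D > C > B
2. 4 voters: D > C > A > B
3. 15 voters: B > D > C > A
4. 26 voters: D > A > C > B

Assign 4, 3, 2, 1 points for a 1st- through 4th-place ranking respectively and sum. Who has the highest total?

D: 32·3 + 4·4 + 15·3 + 26·4 = 261
B: 32·1 + 4·1 + 15·4 + 26·1 = 122
C: 32·2 + 4·3 + 15·2 + 26·2 = 158
A: 32·4 + 4·2 + 15·1 + 26·3 = 229
D has the highest Borda score (261).

D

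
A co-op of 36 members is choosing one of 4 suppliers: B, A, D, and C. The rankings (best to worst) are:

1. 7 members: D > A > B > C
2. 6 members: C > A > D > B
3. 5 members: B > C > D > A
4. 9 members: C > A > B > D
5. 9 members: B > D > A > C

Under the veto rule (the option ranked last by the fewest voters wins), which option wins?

Last-place votes: B 6, A 5, D 9, C 16.
A is ranked last by the fewest voters, so A wins.

A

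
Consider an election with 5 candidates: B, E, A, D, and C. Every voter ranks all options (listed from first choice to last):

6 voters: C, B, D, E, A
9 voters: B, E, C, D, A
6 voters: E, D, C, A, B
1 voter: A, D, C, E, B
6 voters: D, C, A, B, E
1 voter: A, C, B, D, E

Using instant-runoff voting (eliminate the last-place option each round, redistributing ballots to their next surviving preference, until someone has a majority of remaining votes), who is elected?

B

Round 1: B 9, E 6, A 2, D 6, C 6. Eliminate A.
Round 2: B 9, E 6, D 7, C 7. Eliminate E.
Round 3: B 9, D 13, C 7. Eliminate C.
Round 4: B 16, D 13. B has a majority.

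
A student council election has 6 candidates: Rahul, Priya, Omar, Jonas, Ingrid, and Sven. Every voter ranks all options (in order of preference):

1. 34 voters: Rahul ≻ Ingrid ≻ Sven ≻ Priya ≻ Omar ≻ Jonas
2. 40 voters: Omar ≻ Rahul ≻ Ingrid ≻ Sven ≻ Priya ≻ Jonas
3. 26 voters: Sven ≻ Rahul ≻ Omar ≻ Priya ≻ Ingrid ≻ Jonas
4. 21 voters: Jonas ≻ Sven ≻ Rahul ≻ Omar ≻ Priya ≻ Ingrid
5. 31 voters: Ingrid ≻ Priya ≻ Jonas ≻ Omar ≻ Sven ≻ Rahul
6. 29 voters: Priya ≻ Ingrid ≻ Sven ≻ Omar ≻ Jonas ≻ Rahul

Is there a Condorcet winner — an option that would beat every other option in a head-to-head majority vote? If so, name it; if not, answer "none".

none

Checking pairwise contests:
Omar beats Rahul 100–81.
Rahul beats Priya 121–60.
Priya beats Omar 94–87.
Rahul beats Jonas 100–81.
Rahul beats Ingrid 121–60.
Ingrid beats Sven 134–47.
Every option loses at least one head-to-head, so there is no Condorcet winner.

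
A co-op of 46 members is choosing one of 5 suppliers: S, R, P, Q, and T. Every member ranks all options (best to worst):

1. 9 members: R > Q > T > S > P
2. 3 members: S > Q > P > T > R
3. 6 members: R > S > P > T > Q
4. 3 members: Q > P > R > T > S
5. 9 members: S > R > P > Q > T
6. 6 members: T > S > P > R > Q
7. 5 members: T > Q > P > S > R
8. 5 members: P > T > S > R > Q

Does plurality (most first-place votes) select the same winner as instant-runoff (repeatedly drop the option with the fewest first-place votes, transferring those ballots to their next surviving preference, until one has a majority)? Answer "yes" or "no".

Plurality — first-place votes: S 12, R 15, P 5, Q 3, T 11. Winner: R.
Instant-runoff — R1 S 12, R 15, P 5, Q 3, T 11 (Q out); R2 S 12, R 15, P 8, T 11 (P out); R3 S 12, R 18, T 16 (S out); R4 R 27, T 19 (R winner). Winner: R.
The two methods agree.

yes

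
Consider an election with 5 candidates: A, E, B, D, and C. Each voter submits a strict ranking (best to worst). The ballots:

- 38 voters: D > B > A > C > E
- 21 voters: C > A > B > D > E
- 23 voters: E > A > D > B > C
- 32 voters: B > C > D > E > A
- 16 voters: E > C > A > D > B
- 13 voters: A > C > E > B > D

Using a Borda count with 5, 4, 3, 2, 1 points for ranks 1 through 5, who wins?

A: 38·3 + 21·4 + 23·4 + 32·1 + 16·3 + 13·5 = 435
E: 38·1 + 21·1 + 23·5 + 32·2 + 16·5 + 13·3 = 357
B: 38·4 + 21·3 + 23·2 + 32·5 + 16·1 + 13·2 = 463
D: 38·5 + 21·2 + 23·3 + 32·3 + 16·2 + 13·1 = 442
C: 38·2 + 21·5 + 23·1 + 32·4 + 16·4 + 13·4 = 448
B has the highest Borda score (463).

B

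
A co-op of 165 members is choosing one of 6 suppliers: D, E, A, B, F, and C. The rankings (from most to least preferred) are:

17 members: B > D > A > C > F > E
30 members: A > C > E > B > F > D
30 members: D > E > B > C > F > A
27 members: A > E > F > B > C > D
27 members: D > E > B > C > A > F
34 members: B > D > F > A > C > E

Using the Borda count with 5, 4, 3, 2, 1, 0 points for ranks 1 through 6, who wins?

B

D: 17·4 + 30·0 + 30·5 + 27·0 + 27·5 + 34·4 = 489
E: 17·0 + 30·3 + 30·4 + 27·4 + 27·4 + 34·0 = 426
A: 17·3 + 30·5 + 30·0 + 27·5 + 27·1 + 34·2 = 431
B: 17·5 + 30·2 + 30·3 + 27·2 + 27·3 + 34·5 = 540
F: 17·1 + 30·1 + 30·1 + 27·3 + 27·0 + 34·3 = 260
C: 17·2 + 30·4 + 30·2 + 27·1 + 27·2 + 34·1 = 329
B has the highest Borda score (540).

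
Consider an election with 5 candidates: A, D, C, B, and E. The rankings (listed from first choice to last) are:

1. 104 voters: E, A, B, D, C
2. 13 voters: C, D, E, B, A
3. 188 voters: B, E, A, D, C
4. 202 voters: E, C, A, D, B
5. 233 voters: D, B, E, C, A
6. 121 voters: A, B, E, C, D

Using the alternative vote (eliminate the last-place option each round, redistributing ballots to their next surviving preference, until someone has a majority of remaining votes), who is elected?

Round 1: A 121, D 233, C 13, B 188, E 306. Eliminate C.
Round 2: A 121, D 246, B 188, E 306. Eliminate A.
Round 3: D 246, B 309, E 306. Eliminate D.
Round 4: B 542, E 319. B has a majority.

B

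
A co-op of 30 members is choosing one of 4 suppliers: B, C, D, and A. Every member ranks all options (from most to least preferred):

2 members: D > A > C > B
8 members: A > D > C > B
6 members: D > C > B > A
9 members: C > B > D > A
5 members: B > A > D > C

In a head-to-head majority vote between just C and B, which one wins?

Voters preferring C to B: 25; preferring B to C: 5.
C wins the head-to-head.

C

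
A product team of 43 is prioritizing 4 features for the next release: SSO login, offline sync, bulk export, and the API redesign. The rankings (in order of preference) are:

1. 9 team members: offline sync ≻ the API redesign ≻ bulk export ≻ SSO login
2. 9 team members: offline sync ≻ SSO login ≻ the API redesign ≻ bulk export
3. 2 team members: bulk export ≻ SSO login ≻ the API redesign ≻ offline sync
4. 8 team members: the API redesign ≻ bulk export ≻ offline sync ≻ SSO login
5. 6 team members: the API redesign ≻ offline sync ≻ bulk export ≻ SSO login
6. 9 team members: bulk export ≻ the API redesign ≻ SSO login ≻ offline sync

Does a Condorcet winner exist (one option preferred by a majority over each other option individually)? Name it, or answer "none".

the API redesign

the API redesign vs SSO login: 32–11 for the API redesign.
the API redesign vs offline sync: 25–18 for the API redesign.
the API redesign vs bulk export: 32–11 for the API redesign.
the API redesign beats every other option head-to-head.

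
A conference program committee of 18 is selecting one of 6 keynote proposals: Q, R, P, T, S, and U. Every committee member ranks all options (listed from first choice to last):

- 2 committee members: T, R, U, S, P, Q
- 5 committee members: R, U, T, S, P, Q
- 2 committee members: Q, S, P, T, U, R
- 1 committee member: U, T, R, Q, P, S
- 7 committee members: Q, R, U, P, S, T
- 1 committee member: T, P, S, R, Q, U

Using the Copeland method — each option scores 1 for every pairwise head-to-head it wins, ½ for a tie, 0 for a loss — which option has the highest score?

R

Q: beats P, S, and U; ties R and T → score 4.
R: beats P, T, S, and U; ties Q → score 4.5.
P: ties T and S; loses to Q, R, and U → score 1.
T: ties Q, P, and S; loses to R and U → score 1.5.
S: ties P and T; loses to Q, R, and U → score 1.
U: beats P, T, and S; loses to Q and R → score 3.
R has the best pairwise record.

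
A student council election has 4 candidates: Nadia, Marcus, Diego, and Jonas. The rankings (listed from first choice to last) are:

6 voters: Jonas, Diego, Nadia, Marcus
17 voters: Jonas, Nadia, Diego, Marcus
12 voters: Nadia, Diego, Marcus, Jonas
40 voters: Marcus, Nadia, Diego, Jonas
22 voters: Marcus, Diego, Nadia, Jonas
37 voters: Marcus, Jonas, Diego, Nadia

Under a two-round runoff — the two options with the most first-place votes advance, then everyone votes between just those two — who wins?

Round 1 first-place votes: Nadia 12, Marcus 99, Diego 0, Jonas 23.
Marcus and Jonas advance.
Runoff: Marcus is preferred to Jonas by 111 voters; Jonas by 23.
Marcus wins the runoff.

Marcus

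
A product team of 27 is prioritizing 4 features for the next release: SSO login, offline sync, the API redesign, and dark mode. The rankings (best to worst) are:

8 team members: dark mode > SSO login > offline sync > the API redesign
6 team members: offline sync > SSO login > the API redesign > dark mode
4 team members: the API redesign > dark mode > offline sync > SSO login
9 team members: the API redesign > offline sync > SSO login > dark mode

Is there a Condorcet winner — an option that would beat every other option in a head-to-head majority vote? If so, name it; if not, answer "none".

offline sync vs SSO login: 19–8 for offline sync.
offline sync vs the API redesign: 14–13 for offline sync.
offline sync vs dark mode: 15–12 for offline sync.
offline sync beats every other option head-to-head.

offline sync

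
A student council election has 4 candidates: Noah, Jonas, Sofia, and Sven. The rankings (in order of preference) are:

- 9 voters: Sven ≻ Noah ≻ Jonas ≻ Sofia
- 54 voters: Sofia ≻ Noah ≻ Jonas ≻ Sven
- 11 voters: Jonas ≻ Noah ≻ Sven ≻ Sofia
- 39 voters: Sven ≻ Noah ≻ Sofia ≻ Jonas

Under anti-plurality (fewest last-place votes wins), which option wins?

Noah

Last-place votes: Noah 0, Jonas 39, Sofia 20, Sven 54.
Noah is ranked last by the fewest voters, so Noah wins.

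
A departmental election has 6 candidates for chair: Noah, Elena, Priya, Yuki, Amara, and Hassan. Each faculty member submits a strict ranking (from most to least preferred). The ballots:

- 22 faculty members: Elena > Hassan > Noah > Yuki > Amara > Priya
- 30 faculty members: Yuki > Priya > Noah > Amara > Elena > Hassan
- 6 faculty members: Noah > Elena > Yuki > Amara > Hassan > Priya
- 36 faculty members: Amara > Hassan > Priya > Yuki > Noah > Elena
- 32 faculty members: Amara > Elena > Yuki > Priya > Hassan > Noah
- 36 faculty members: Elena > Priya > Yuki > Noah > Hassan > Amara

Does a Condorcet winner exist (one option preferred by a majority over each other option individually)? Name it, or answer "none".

Checking pairwise contests:
Elena beats Noah 90–72.
Amara beats Elena 98–64.
Elena beats Priya 96–66.
Elena beats Yuki 96–66.
Noah beats Amara 94–68.
Elena beats Hassan 126–36.
Every option loses at least one head-to-head, so there is no Condorcet winner.

none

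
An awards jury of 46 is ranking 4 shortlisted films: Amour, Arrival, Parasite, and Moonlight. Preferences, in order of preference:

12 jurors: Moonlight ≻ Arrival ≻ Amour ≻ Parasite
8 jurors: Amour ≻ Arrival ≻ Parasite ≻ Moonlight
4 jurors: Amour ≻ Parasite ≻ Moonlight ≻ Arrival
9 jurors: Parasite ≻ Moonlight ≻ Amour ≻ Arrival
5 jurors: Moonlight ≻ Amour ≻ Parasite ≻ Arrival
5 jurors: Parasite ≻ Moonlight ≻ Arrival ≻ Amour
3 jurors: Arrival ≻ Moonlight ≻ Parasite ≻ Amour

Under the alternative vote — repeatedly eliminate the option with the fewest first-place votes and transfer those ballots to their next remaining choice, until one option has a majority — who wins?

Parasite

Round 1: Amour 12, Arrival 3, Parasite 14, Moonlight 17. Eliminate Arrival.
Round 2: Amour 12, Parasite 14, Moonlight 20. Eliminate Amour.
Round 3: Parasite 26, Moonlight 20. Parasite has a majority.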